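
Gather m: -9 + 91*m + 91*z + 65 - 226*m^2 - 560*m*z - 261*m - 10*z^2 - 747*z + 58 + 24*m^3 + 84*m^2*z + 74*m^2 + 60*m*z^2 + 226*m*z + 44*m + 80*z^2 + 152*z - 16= 24*m^3 + m^2*(84*z - 152) + m*(60*z^2 - 334*z - 126) + 70*z^2 - 504*z + 98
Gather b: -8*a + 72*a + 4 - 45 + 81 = 64*a + 40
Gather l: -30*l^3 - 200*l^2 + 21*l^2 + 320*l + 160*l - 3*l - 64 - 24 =-30*l^3 - 179*l^2 + 477*l - 88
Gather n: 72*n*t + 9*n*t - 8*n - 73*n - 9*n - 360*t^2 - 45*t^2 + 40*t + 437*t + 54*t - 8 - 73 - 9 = n*(81*t - 90) - 405*t^2 + 531*t - 90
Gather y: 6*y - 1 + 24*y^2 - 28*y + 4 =24*y^2 - 22*y + 3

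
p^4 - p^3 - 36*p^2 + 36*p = p*(p - 6)*(p - 1)*(p + 6)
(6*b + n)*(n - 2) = 6*b*n - 12*b + n^2 - 2*n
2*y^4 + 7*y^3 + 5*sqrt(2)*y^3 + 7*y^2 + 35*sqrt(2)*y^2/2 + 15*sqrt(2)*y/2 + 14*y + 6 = (y + 3)*(y + 2*sqrt(2))*(sqrt(2)*y + 1)*(sqrt(2)*y + sqrt(2)/2)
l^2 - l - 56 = (l - 8)*(l + 7)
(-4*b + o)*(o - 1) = -4*b*o + 4*b + o^2 - o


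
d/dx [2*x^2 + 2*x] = 4*x + 2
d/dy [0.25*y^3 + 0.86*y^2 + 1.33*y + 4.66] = 0.75*y^2 + 1.72*y + 1.33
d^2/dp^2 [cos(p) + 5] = -cos(p)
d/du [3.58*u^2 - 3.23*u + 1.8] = 7.16*u - 3.23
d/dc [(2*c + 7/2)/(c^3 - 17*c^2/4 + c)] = 4*(-16*c^3 - 8*c^2 + 119*c - 14)/(c^2*(16*c^4 - 136*c^3 + 321*c^2 - 136*c + 16))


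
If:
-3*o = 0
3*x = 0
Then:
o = 0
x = 0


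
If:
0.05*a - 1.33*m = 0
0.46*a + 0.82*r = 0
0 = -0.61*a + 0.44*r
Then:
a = 0.00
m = 0.00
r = 0.00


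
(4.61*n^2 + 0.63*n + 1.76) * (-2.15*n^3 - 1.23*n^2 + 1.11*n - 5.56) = -9.9115*n^5 - 7.0248*n^4 + 0.558200000000001*n^3 - 27.0971*n^2 - 1.5492*n - 9.7856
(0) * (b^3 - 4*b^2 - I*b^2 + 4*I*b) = 0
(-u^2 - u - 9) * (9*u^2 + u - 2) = -9*u^4 - 10*u^3 - 80*u^2 - 7*u + 18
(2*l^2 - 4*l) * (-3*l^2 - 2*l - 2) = -6*l^4 + 8*l^3 + 4*l^2 + 8*l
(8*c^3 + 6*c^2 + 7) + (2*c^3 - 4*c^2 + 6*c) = 10*c^3 + 2*c^2 + 6*c + 7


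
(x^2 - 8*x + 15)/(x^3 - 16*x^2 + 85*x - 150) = (x - 3)/(x^2 - 11*x + 30)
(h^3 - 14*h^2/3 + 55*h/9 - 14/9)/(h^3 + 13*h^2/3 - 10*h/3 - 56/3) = (9*h^2 - 24*h + 7)/(3*(3*h^2 + 19*h + 28))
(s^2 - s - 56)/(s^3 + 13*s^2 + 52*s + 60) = (s^2 - s - 56)/(s^3 + 13*s^2 + 52*s + 60)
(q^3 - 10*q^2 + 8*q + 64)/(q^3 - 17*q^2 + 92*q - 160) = (q + 2)/(q - 5)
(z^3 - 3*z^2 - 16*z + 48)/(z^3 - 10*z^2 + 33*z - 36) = (z + 4)/(z - 3)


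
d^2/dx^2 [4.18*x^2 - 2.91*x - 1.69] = 8.36000000000000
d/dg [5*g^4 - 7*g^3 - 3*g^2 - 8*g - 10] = 20*g^3 - 21*g^2 - 6*g - 8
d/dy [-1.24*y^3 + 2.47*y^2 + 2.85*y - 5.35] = -3.72*y^2 + 4.94*y + 2.85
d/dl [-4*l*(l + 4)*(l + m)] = -12*l^2 - 8*l*m - 32*l - 16*m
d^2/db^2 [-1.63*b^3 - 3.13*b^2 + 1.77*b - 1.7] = -9.78*b - 6.26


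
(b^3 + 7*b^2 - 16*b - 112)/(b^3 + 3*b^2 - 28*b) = (b + 4)/b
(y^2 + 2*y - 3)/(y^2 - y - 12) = (y - 1)/(y - 4)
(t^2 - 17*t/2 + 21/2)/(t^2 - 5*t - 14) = (t - 3/2)/(t + 2)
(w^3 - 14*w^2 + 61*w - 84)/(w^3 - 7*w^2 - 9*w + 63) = (w - 4)/(w + 3)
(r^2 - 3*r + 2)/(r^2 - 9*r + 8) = (r - 2)/(r - 8)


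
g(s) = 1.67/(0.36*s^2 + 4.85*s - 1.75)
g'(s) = 1.67*(-0.72*s - 4.85)/(0.36*s^2 + 4.85*s - 1.75)^2 = (-1.2024*s - 8.0995)/(0.36*s^2 + 4.85*s - 1.75)^2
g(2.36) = 0.14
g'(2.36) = -0.08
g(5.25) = 0.05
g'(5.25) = -0.01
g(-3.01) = -0.13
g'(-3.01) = -0.03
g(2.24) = 0.15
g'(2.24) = -0.09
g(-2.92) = -0.13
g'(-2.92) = -0.03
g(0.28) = -4.59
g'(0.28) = -63.75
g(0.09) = -1.27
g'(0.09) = -4.78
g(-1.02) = -0.26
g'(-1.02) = -0.17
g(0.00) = -0.95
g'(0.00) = -2.64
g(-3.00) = -0.13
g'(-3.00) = -0.03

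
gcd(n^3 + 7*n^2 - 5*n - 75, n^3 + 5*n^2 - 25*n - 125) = n^2 + 10*n + 25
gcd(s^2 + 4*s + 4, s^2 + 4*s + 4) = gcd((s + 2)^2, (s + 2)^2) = s^2 + 4*s + 4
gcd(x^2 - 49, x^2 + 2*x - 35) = x + 7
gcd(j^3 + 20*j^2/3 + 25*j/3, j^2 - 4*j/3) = j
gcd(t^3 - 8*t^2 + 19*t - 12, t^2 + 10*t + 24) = 1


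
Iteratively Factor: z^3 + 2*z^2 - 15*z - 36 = (z + 3)*(z^2 - z - 12) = (z + 3)^2*(z - 4)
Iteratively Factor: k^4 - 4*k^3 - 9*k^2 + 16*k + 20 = (k + 1)*(k^3 - 5*k^2 - 4*k + 20) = (k - 2)*(k + 1)*(k^2 - 3*k - 10) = (k - 2)*(k + 1)*(k + 2)*(k - 5)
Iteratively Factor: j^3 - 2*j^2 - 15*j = (j - 5)*(j^2 + 3*j) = (j - 5)*(j + 3)*(j)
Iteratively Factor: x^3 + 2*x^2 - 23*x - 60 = (x + 3)*(x^2 - x - 20) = (x + 3)*(x + 4)*(x - 5)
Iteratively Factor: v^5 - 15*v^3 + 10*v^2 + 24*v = (v - 3)*(v^4 + 3*v^3 - 6*v^2 - 8*v) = (v - 3)*(v - 2)*(v^3 + 5*v^2 + 4*v) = (v - 3)*(v - 2)*(v + 4)*(v^2 + v) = (v - 3)*(v - 2)*(v + 1)*(v + 4)*(v)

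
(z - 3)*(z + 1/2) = z^2 - 5*z/2 - 3/2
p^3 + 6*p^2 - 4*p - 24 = (p - 2)*(p + 2)*(p + 6)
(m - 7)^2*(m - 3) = m^3 - 17*m^2 + 91*m - 147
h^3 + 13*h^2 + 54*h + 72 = (h + 3)*(h + 4)*(h + 6)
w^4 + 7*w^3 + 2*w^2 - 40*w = w*(w - 2)*(w + 4)*(w + 5)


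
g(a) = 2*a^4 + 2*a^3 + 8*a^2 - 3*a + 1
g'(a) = 8*a^3 + 6*a^2 + 16*a - 3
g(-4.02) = 534.73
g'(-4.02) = -490.08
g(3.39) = 424.82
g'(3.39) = 431.86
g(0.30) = 0.89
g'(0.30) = 2.56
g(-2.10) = 62.95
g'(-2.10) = -84.23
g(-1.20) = 16.81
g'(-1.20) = -27.38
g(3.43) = 442.36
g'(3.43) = 445.30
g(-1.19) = 16.54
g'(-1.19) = -27.02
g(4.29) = 970.69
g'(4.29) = 807.69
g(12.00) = 46045.00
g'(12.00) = 14877.00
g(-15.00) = 96346.00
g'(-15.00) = -25893.00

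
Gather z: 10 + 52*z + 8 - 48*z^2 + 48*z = -48*z^2 + 100*z + 18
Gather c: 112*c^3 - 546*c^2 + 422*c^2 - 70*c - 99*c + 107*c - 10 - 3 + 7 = 112*c^3 - 124*c^2 - 62*c - 6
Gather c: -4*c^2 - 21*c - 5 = -4*c^2 - 21*c - 5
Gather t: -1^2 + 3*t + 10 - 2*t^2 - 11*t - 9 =-2*t^2 - 8*t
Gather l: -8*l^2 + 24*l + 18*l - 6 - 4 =-8*l^2 + 42*l - 10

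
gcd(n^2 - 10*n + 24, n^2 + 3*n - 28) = n - 4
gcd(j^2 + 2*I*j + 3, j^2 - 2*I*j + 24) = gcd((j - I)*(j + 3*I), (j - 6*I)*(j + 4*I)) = 1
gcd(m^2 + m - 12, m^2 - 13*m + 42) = 1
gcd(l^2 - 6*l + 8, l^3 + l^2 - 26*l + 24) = l - 4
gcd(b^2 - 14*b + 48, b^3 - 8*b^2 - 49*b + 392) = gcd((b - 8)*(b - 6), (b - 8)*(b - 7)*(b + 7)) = b - 8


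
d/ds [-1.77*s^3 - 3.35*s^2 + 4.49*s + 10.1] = -5.31*s^2 - 6.7*s + 4.49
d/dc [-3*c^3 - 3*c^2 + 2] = 3*c*(-3*c - 2)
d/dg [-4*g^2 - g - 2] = -8*g - 1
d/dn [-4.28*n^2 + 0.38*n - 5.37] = 0.38 - 8.56*n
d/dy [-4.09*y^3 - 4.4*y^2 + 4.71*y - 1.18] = -12.27*y^2 - 8.8*y + 4.71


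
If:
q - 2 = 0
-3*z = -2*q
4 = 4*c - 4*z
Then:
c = 7/3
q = 2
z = 4/3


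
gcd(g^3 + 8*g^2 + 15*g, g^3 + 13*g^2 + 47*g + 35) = g + 5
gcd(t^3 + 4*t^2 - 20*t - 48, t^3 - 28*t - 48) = t + 2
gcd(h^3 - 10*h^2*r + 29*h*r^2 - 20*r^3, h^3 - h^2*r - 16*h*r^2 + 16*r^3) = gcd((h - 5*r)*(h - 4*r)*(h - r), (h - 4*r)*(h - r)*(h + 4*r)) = h^2 - 5*h*r + 4*r^2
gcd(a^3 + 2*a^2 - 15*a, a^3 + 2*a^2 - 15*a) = a^3 + 2*a^2 - 15*a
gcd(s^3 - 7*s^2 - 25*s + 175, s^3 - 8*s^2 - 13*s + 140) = s^2 - 12*s + 35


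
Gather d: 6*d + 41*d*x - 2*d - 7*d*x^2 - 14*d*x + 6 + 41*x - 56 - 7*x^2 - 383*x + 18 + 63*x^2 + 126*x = d*(-7*x^2 + 27*x + 4) + 56*x^2 - 216*x - 32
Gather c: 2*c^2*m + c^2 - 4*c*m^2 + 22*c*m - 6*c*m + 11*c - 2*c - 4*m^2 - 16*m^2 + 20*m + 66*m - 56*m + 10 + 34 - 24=c^2*(2*m + 1) + c*(-4*m^2 + 16*m + 9) - 20*m^2 + 30*m + 20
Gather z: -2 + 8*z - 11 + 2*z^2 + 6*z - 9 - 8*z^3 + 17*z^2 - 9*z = -8*z^3 + 19*z^2 + 5*z - 22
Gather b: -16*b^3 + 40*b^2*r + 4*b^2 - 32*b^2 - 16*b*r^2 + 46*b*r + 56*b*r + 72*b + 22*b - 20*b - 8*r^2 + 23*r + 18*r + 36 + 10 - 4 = -16*b^3 + b^2*(40*r - 28) + b*(-16*r^2 + 102*r + 74) - 8*r^2 + 41*r + 42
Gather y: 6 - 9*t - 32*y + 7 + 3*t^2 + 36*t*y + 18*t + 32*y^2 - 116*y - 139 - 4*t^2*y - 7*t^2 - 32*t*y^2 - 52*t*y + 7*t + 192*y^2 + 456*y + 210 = -4*t^2 + 16*t + y^2*(224 - 32*t) + y*(-4*t^2 - 16*t + 308) + 84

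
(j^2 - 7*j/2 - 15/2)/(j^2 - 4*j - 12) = (-2*j^2 + 7*j + 15)/(2*(-j^2 + 4*j + 12))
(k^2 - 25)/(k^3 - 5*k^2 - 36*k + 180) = (k + 5)/(k^2 - 36)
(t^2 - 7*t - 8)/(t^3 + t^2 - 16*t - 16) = (t - 8)/(t^2 - 16)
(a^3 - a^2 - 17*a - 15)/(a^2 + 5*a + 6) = (a^2 - 4*a - 5)/(a + 2)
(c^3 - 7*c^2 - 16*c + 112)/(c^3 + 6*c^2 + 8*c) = (c^2 - 11*c + 28)/(c*(c + 2))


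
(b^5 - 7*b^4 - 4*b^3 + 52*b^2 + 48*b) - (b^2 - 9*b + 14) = b^5 - 7*b^4 - 4*b^3 + 51*b^2 + 57*b - 14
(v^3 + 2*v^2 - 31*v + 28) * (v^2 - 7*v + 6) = v^5 - 5*v^4 - 39*v^3 + 257*v^2 - 382*v + 168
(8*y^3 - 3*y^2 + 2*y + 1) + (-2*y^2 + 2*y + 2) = 8*y^3 - 5*y^2 + 4*y + 3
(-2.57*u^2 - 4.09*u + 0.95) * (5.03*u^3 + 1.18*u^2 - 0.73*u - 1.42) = -12.9271*u^5 - 23.6053*u^4 + 1.8284*u^3 + 7.7561*u^2 + 5.1143*u - 1.349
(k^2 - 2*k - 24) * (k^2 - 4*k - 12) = k^4 - 6*k^3 - 28*k^2 + 120*k + 288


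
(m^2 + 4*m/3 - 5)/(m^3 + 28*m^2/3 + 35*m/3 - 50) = (m + 3)/(m^2 + 11*m + 30)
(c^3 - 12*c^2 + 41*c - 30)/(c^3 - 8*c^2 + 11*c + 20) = (c^2 - 7*c + 6)/(c^2 - 3*c - 4)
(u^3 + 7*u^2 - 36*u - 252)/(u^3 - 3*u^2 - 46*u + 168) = (u + 6)/(u - 4)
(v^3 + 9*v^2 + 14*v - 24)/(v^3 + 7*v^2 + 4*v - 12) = (v + 4)/(v + 2)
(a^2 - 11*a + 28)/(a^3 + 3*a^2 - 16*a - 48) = (a - 7)/(a^2 + 7*a + 12)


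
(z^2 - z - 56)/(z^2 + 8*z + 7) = (z - 8)/(z + 1)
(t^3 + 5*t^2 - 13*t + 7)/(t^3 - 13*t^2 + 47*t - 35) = (t^2 + 6*t - 7)/(t^2 - 12*t + 35)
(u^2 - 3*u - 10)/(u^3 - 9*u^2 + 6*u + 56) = (u - 5)/(u^2 - 11*u + 28)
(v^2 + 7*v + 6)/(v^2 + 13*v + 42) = (v + 1)/(v + 7)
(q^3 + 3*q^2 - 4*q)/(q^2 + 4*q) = q - 1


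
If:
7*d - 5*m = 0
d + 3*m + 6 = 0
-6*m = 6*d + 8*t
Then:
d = -15/13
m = -21/13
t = 27/13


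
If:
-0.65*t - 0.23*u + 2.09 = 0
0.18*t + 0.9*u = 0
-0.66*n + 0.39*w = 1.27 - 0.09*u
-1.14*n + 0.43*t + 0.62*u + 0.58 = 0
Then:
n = 1.44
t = 3.46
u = -0.69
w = 5.85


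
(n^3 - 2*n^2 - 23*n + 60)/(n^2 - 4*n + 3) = (n^2 + n - 20)/(n - 1)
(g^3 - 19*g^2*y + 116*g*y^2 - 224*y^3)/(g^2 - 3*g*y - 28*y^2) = (g^2 - 12*g*y + 32*y^2)/(g + 4*y)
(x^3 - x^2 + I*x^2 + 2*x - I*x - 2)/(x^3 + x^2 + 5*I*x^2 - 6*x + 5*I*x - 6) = (x^2 - x*(1 + I) + I)/(x^2 + x*(1 + 3*I) + 3*I)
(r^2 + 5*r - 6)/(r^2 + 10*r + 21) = (r^2 + 5*r - 6)/(r^2 + 10*r + 21)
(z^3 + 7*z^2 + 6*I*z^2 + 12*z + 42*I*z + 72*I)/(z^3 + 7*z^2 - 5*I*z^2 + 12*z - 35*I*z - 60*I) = (z + 6*I)/(z - 5*I)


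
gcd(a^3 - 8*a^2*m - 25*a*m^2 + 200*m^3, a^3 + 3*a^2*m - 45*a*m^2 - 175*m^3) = a + 5*m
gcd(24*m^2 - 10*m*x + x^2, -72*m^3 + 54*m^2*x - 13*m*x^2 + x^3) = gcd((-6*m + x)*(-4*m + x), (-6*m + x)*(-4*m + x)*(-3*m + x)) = 24*m^2 - 10*m*x + x^2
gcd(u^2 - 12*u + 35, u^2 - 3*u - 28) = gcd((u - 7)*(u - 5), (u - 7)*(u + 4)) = u - 7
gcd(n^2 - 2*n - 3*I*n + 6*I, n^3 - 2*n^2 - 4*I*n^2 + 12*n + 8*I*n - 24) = n - 2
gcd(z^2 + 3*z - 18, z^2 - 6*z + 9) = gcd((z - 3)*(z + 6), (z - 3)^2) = z - 3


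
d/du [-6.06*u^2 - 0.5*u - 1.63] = -12.12*u - 0.5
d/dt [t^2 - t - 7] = 2*t - 1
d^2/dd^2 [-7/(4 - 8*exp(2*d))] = (28*exp(2*d) + 14)*exp(2*d)/(2*exp(2*d) - 1)^3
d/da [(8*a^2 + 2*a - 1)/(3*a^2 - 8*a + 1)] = 2*(-35*a^2 + 11*a - 3)/(9*a^4 - 48*a^3 + 70*a^2 - 16*a + 1)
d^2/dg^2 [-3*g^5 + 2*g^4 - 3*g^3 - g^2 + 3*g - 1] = -60*g^3 + 24*g^2 - 18*g - 2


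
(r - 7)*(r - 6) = r^2 - 13*r + 42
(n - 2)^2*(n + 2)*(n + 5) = n^4 + 3*n^3 - 14*n^2 - 12*n + 40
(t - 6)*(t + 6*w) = t^2 + 6*t*w - 6*t - 36*w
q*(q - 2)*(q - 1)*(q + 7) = q^4 + 4*q^3 - 19*q^2 + 14*q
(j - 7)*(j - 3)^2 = j^3 - 13*j^2 + 51*j - 63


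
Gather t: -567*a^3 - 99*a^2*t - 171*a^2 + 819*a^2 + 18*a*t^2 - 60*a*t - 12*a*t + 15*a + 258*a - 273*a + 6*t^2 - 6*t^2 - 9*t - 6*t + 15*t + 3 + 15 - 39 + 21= -567*a^3 + 648*a^2 + 18*a*t^2 + t*(-99*a^2 - 72*a)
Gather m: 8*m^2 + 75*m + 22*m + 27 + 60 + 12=8*m^2 + 97*m + 99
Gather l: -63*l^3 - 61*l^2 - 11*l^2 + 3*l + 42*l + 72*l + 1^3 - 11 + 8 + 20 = -63*l^3 - 72*l^2 + 117*l + 18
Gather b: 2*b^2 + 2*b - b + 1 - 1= 2*b^2 + b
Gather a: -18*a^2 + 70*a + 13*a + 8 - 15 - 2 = -18*a^2 + 83*a - 9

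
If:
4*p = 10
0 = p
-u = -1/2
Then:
No Solution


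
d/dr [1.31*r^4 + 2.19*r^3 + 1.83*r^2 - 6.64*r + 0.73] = 5.24*r^3 + 6.57*r^2 + 3.66*r - 6.64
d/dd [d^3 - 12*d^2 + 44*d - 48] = 3*d^2 - 24*d + 44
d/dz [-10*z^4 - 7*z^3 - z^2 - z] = -40*z^3 - 21*z^2 - 2*z - 1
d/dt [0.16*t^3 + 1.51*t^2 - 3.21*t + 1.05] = 0.48*t^2 + 3.02*t - 3.21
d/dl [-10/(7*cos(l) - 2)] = -70*sin(l)/(7*cos(l) - 2)^2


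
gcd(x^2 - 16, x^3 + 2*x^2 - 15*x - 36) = x - 4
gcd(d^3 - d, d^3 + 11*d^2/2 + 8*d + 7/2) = d + 1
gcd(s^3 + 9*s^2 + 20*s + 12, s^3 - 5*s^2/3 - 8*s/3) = s + 1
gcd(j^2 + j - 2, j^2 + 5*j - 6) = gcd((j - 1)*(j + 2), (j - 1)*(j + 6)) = j - 1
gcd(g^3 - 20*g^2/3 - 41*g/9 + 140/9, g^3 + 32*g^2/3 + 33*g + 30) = g + 5/3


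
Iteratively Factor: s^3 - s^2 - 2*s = (s + 1)*(s^2 - 2*s) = s*(s + 1)*(s - 2)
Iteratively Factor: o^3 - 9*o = (o - 3)*(o^2 + 3*o) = o*(o - 3)*(o + 3)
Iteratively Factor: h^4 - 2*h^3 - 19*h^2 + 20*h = (h - 1)*(h^3 - h^2 - 20*h) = (h - 5)*(h - 1)*(h^2 + 4*h) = h*(h - 5)*(h - 1)*(h + 4)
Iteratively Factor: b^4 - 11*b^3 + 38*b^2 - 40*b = (b - 5)*(b^3 - 6*b^2 + 8*b) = (b - 5)*(b - 4)*(b^2 - 2*b) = (b - 5)*(b - 4)*(b - 2)*(b)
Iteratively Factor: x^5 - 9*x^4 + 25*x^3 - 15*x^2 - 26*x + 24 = (x - 2)*(x^4 - 7*x^3 + 11*x^2 + 7*x - 12) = (x - 4)*(x - 2)*(x^3 - 3*x^2 - x + 3) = (x - 4)*(x - 3)*(x - 2)*(x^2 - 1) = (x - 4)*(x - 3)*(x - 2)*(x - 1)*(x + 1)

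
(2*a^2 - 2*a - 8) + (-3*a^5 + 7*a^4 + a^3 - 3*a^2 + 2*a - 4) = -3*a^5 + 7*a^4 + a^3 - a^2 - 12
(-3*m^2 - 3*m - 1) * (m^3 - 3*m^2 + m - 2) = -3*m^5 + 6*m^4 + 5*m^3 + 6*m^2 + 5*m + 2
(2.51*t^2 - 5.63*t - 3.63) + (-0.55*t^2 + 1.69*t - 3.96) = 1.96*t^2 - 3.94*t - 7.59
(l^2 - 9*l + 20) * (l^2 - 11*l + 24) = l^4 - 20*l^3 + 143*l^2 - 436*l + 480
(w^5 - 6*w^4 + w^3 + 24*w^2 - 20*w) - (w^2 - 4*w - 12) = w^5 - 6*w^4 + w^3 + 23*w^2 - 16*w + 12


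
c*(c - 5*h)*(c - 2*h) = c^3 - 7*c^2*h + 10*c*h^2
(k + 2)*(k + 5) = k^2 + 7*k + 10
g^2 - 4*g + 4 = (g - 2)^2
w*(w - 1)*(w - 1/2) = w^3 - 3*w^2/2 + w/2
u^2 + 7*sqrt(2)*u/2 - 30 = (u - 5*sqrt(2)/2)*(u + 6*sqrt(2))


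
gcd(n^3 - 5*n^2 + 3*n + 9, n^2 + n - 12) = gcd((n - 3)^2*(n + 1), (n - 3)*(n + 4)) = n - 3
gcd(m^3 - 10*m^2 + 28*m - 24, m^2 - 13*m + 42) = m - 6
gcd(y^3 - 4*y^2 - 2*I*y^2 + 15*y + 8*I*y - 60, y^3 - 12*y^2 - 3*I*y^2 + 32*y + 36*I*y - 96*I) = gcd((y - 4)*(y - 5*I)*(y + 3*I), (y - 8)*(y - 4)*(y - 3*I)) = y - 4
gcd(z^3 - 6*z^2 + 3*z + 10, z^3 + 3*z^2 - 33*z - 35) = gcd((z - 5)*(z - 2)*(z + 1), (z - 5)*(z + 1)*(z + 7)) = z^2 - 4*z - 5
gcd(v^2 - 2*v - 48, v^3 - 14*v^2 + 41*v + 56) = v - 8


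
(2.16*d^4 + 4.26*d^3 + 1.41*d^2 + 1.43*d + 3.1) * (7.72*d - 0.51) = 16.6752*d^5 + 31.7856*d^4 + 8.7126*d^3 + 10.3205*d^2 + 23.2027*d - 1.581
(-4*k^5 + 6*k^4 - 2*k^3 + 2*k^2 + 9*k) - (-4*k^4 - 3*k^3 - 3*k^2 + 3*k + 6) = -4*k^5 + 10*k^4 + k^3 + 5*k^2 + 6*k - 6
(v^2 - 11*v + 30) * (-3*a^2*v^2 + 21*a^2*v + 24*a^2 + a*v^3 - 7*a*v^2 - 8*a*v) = -3*a^2*v^4 + 54*a^2*v^3 - 297*a^2*v^2 + 366*a^2*v + 720*a^2 + a*v^5 - 18*a*v^4 + 99*a*v^3 - 122*a*v^2 - 240*a*v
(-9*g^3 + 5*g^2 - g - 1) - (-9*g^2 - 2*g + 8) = -9*g^3 + 14*g^2 + g - 9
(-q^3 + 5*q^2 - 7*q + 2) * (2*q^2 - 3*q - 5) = -2*q^5 + 13*q^4 - 24*q^3 + 29*q - 10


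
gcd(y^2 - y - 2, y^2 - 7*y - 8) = y + 1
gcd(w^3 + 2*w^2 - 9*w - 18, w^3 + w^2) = 1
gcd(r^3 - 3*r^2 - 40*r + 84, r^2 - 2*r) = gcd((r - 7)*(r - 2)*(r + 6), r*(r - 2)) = r - 2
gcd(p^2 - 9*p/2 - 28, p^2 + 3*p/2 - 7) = p + 7/2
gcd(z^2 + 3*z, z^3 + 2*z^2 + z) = z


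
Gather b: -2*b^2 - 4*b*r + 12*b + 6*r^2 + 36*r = -2*b^2 + b*(12 - 4*r) + 6*r^2 + 36*r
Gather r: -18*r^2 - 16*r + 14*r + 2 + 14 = -18*r^2 - 2*r + 16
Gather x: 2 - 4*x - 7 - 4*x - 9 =-8*x - 14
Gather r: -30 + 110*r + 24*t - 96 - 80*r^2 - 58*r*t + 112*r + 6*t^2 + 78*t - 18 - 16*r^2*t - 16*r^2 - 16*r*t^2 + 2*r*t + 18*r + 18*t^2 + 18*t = r^2*(-16*t - 96) + r*(-16*t^2 - 56*t + 240) + 24*t^2 + 120*t - 144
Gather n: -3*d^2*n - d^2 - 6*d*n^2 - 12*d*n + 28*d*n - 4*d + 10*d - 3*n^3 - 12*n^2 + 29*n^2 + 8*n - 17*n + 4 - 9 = -d^2 + 6*d - 3*n^3 + n^2*(17 - 6*d) + n*(-3*d^2 + 16*d - 9) - 5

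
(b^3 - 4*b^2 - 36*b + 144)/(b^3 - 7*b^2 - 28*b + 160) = (b^2 - 36)/(b^2 - 3*b - 40)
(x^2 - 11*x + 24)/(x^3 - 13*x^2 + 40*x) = (x - 3)/(x*(x - 5))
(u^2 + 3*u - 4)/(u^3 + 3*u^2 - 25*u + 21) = (u + 4)/(u^2 + 4*u - 21)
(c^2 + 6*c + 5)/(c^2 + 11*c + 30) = (c + 1)/(c + 6)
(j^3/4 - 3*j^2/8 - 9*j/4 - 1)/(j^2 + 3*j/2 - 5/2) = (2*j^3 - 3*j^2 - 18*j - 8)/(4*(2*j^2 + 3*j - 5))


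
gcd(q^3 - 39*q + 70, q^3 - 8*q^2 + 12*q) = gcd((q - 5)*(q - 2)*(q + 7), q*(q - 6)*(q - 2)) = q - 2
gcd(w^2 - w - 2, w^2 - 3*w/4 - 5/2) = w - 2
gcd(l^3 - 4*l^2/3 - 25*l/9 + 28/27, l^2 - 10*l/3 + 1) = l - 1/3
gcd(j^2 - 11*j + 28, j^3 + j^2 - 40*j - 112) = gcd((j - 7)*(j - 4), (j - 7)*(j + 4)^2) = j - 7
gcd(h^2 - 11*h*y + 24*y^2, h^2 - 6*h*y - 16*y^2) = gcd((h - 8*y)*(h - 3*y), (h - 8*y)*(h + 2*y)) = -h + 8*y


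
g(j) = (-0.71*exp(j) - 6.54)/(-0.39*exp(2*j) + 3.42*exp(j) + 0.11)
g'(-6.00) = 3.93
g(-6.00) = -55.22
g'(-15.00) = 0.00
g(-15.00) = -59.45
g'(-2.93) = 13.83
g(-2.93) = -22.57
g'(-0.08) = 1.86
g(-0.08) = -2.45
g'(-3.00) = 14.06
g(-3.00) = -23.54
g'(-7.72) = 0.80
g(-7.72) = -58.65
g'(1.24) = 0.09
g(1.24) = -1.24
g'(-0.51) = 2.81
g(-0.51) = -3.44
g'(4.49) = -0.03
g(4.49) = 0.02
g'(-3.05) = 14.21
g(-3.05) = -24.25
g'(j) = (-0.71*exp(j) - 6.54)*(0.78*exp(2*j) - 3.42*exp(j))/(-0.39*exp(2*j) + 3.42*exp(j) + 0.11)^2 - 0.71*exp(j)/(-0.39*exp(2*j) + 3.42*exp(j) + 0.11) = (-0.2769*exp(2*j) - 5.1012*exp(j) + 22.2887)*exp(j)/(0.1521*exp(4*j) - 2.6676*exp(3*j) + 11.6106*exp(2*j) + 0.7524*exp(j) + 0.0121)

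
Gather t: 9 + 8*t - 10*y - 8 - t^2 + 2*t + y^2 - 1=-t^2 + 10*t + y^2 - 10*y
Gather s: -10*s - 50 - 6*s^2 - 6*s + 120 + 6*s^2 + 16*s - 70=0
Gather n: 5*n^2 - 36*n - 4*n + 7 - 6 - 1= 5*n^2 - 40*n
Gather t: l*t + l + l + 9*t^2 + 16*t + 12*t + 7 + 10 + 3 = 2*l + 9*t^2 + t*(l + 28) + 20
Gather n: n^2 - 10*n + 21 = n^2 - 10*n + 21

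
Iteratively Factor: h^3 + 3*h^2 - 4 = (h + 2)*(h^2 + h - 2) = (h + 2)^2*(h - 1)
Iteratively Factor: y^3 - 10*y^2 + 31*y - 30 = (y - 2)*(y^2 - 8*y + 15) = (y - 5)*(y - 2)*(y - 3)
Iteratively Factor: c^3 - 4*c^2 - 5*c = (c - 5)*(c^2 + c) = (c - 5)*(c + 1)*(c)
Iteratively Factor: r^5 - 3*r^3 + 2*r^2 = (r + 2)*(r^4 - 2*r^3 + r^2) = (r - 1)*(r + 2)*(r^3 - r^2) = (r - 1)^2*(r + 2)*(r^2) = r*(r - 1)^2*(r + 2)*(r)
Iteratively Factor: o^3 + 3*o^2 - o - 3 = (o + 1)*(o^2 + 2*o - 3) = (o + 1)*(o + 3)*(o - 1)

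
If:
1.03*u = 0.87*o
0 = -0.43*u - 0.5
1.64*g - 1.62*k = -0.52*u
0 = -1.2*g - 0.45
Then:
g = -0.38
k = -0.75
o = -1.38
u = -1.16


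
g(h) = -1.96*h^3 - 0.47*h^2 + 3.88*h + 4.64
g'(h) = -5.88*h^2 - 0.94*h + 3.88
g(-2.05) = 11.60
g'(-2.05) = -18.90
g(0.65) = 6.43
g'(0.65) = 0.78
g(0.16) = 5.24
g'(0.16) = 3.58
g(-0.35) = 3.31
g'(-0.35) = 3.49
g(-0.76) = 2.28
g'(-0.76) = 1.20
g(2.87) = -34.43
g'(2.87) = -47.25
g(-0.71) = 2.35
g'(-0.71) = 1.58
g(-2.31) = 17.33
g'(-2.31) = -25.32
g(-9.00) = 1360.49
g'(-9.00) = -463.94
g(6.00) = -412.36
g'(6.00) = -213.44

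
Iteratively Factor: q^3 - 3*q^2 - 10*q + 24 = (q - 2)*(q^2 - q - 12) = (q - 4)*(q - 2)*(q + 3)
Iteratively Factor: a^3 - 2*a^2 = (a - 2)*(a^2) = a*(a - 2)*(a)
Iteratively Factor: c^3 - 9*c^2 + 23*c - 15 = (c - 1)*(c^2 - 8*c + 15) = (c - 5)*(c - 1)*(c - 3)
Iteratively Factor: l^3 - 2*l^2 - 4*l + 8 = (l - 2)*(l^2 - 4) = (l - 2)*(l + 2)*(l - 2)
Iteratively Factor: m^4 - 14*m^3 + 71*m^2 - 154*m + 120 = (m - 2)*(m^3 - 12*m^2 + 47*m - 60) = (m - 5)*(m - 2)*(m^2 - 7*m + 12) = (m - 5)*(m - 3)*(m - 2)*(m - 4)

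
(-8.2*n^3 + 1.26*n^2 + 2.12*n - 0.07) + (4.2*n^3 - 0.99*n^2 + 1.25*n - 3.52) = -4.0*n^3 + 0.27*n^2 + 3.37*n - 3.59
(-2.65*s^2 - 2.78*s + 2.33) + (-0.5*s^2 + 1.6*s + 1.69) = -3.15*s^2 - 1.18*s + 4.02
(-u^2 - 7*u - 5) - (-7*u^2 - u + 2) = 6*u^2 - 6*u - 7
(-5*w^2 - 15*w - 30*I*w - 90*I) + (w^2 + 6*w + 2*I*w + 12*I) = -4*w^2 - 9*w - 28*I*w - 78*I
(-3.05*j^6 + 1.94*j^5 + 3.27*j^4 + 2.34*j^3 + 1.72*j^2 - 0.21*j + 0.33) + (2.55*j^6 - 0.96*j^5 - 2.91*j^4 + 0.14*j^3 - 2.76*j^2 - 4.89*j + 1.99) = -0.5*j^6 + 0.98*j^5 + 0.36*j^4 + 2.48*j^3 - 1.04*j^2 - 5.1*j + 2.32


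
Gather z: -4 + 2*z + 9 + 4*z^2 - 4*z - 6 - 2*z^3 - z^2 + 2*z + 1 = -2*z^3 + 3*z^2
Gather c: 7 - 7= 0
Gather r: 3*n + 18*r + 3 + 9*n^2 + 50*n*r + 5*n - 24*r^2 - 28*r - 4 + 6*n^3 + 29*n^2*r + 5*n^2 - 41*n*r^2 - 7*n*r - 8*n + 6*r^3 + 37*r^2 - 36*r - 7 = 6*n^3 + 14*n^2 + 6*r^3 + r^2*(13 - 41*n) + r*(29*n^2 + 43*n - 46) - 8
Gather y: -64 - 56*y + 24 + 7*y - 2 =-49*y - 42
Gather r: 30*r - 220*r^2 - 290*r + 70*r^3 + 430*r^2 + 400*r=70*r^3 + 210*r^2 + 140*r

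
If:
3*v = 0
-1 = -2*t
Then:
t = 1/2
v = 0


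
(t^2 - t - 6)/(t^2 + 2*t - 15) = (t + 2)/(t + 5)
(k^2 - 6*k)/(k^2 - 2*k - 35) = k*(6 - k)/(-k^2 + 2*k + 35)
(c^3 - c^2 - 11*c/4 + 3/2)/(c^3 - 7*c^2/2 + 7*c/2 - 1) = (c + 3/2)/(c - 1)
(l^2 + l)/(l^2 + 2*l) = (l + 1)/(l + 2)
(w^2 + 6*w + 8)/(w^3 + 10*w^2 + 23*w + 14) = (w + 4)/(w^2 + 8*w + 7)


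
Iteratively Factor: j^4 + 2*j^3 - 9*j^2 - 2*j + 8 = (j + 1)*(j^3 + j^2 - 10*j + 8) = (j - 1)*(j + 1)*(j^2 + 2*j - 8) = (j - 2)*(j - 1)*(j + 1)*(j + 4)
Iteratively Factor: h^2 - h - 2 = (h + 1)*(h - 2)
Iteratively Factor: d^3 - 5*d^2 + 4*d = (d)*(d^2 - 5*d + 4) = d*(d - 4)*(d - 1)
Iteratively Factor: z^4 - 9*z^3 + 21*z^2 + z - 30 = (z - 2)*(z^3 - 7*z^2 + 7*z + 15) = (z - 2)*(z + 1)*(z^2 - 8*z + 15) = (z - 3)*(z - 2)*(z + 1)*(z - 5)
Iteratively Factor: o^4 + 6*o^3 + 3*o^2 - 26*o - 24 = (o + 1)*(o^3 + 5*o^2 - 2*o - 24) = (o + 1)*(o + 3)*(o^2 + 2*o - 8) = (o - 2)*(o + 1)*(o + 3)*(o + 4)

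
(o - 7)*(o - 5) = o^2 - 12*o + 35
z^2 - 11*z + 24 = (z - 8)*(z - 3)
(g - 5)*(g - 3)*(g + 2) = g^3 - 6*g^2 - g + 30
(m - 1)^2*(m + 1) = m^3 - m^2 - m + 1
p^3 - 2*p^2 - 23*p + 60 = (p - 4)*(p - 3)*(p + 5)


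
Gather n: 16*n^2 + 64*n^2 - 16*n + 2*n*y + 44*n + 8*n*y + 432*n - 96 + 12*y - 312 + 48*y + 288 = 80*n^2 + n*(10*y + 460) + 60*y - 120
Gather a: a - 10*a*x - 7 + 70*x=a*(1 - 10*x) + 70*x - 7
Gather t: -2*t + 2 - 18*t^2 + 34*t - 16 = -18*t^2 + 32*t - 14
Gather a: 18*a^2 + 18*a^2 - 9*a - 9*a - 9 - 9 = 36*a^2 - 18*a - 18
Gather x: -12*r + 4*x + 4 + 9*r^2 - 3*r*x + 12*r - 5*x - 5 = 9*r^2 + x*(-3*r - 1) - 1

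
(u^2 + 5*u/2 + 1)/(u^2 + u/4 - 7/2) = 2*(2*u + 1)/(4*u - 7)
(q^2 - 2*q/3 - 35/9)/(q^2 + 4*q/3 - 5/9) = (3*q - 7)/(3*q - 1)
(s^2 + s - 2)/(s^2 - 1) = (s + 2)/(s + 1)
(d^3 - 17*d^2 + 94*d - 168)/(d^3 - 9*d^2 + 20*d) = (d^2 - 13*d + 42)/(d*(d - 5))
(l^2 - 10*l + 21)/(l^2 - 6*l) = (l^2 - 10*l + 21)/(l*(l - 6))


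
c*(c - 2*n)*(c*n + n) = c^3*n - 2*c^2*n^2 + c^2*n - 2*c*n^2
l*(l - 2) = l^2 - 2*l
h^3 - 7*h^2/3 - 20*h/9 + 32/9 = (h - 8/3)*(h - 1)*(h + 4/3)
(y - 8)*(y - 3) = y^2 - 11*y + 24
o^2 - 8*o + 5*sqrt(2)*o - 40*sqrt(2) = (o - 8)*(o + 5*sqrt(2))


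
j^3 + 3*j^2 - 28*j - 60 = (j - 5)*(j + 2)*(j + 6)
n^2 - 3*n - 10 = (n - 5)*(n + 2)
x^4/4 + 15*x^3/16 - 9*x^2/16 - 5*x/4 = x*(x/4 + 1)*(x - 5/4)*(x + 1)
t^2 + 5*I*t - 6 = (t + 2*I)*(t + 3*I)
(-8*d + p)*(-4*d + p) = 32*d^2 - 12*d*p + p^2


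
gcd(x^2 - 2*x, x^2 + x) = x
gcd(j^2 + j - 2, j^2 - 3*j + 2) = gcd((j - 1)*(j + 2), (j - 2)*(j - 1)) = j - 1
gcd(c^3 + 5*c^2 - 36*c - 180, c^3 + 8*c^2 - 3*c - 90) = c^2 + 11*c + 30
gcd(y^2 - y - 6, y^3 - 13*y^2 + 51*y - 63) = y - 3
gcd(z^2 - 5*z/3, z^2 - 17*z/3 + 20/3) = z - 5/3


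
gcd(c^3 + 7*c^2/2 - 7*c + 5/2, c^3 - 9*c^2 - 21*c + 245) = c + 5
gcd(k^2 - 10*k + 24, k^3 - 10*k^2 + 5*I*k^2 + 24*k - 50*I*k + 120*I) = k^2 - 10*k + 24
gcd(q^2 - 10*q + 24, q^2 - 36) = q - 6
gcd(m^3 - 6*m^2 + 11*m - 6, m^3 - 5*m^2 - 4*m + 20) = m - 2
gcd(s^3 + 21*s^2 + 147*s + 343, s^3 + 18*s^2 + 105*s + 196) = s^2 + 14*s + 49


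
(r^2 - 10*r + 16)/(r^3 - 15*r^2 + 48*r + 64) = (r - 2)/(r^2 - 7*r - 8)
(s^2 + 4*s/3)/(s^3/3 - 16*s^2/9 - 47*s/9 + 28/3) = 3*s*(3*s + 4)/(3*s^3 - 16*s^2 - 47*s + 84)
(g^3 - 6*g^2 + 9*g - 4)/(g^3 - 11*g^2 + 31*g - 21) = (g^2 - 5*g + 4)/(g^2 - 10*g + 21)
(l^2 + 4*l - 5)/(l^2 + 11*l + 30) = (l - 1)/(l + 6)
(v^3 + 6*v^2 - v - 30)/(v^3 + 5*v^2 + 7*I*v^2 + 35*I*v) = (v^2 + v - 6)/(v*(v + 7*I))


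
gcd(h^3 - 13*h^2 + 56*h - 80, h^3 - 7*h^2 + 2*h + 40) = h^2 - 9*h + 20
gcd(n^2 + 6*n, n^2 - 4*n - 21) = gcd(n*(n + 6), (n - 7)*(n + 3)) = 1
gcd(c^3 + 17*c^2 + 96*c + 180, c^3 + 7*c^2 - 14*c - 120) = c^2 + 11*c + 30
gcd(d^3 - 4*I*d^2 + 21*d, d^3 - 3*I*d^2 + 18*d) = d^2 + 3*I*d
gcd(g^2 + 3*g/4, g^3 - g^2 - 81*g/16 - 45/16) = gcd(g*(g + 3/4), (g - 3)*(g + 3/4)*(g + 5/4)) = g + 3/4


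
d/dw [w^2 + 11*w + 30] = 2*w + 11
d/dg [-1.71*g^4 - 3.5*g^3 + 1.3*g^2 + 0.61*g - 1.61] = -6.84*g^3 - 10.5*g^2 + 2.6*g + 0.61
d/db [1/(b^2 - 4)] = -2*b/(b^2 - 4)^2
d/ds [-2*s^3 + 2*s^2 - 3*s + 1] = -6*s^2 + 4*s - 3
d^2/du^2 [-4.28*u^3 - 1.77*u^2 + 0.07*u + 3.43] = -25.68*u - 3.54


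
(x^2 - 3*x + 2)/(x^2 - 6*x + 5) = (x - 2)/(x - 5)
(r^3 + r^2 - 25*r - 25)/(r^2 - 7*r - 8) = (r^2 - 25)/(r - 8)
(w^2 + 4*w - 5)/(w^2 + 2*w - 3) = (w + 5)/(w + 3)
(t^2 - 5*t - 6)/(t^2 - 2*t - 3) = (t - 6)/(t - 3)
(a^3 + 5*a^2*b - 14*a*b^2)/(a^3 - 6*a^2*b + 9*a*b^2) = (a^2 + 5*a*b - 14*b^2)/(a^2 - 6*a*b + 9*b^2)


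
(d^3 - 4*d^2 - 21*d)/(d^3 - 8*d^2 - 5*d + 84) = d/(d - 4)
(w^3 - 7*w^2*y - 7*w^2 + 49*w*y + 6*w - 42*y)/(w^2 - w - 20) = (-w^3 + 7*w^2*y + 7*w^2 - 49*w*y - 6*w + 42*y)/(-w^2 + w + 20)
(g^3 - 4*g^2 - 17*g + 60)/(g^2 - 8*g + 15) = g + 4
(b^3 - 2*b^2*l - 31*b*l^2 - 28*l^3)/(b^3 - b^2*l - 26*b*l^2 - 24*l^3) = (b - 7*l)/(b - 6*l)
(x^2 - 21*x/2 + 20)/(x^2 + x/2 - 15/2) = (x - 8)/(x + 3)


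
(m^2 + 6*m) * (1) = m^2 + 6*m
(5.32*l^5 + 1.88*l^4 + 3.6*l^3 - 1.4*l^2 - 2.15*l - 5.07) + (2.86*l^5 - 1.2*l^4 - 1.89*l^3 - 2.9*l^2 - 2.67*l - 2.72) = 8.18*l^5 + 0.68*l^4 + 1.71*l^3 - 4.3*l^2 - 4.82*l - 7.79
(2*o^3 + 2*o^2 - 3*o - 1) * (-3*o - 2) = -6*o^4 - 10*o^3 + 5*o^2 + 9*o + 2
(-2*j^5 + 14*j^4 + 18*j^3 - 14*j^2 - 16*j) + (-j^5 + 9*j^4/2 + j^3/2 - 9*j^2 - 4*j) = -3*j^5 + 37*j^4/2 + 37*j^3/2 - 23*j^2 - 20*j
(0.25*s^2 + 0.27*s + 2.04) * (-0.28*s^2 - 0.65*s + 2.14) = -0.07*s^4 - 0.2381*s^3 - 0.2117*s^2 - 0.7482*s + 4.3656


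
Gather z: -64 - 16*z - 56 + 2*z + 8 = -14*z - 112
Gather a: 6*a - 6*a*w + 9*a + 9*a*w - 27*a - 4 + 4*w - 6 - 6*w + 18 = a*(3*w - 12) - 2*w + 8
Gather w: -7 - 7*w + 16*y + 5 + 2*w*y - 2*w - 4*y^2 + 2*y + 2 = w*(2*y - 9) - 4*y^2 + 18*y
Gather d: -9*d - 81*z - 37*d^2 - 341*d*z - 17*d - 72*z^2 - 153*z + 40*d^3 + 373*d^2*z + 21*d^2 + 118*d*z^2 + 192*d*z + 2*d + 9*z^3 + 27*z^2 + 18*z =40*d^3 + d^2*(373*z - 16) + d*(118*z^2 - 149*z - 24) + 9*z^3 - 45*z^2 - 216*z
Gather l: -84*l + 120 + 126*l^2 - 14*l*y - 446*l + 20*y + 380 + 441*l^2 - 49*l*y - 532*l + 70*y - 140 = 567*l^2 + l*(-63*y - 1062) + 90*y + 360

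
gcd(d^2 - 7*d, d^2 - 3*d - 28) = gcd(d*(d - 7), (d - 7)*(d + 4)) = d - 7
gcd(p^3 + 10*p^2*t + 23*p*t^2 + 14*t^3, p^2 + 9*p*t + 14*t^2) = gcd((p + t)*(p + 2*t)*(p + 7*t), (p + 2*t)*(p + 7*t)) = p^2 + 9*p*t + 14*t^2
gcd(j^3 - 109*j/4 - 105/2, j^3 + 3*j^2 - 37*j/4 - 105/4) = j^2 + 6*j + 35/4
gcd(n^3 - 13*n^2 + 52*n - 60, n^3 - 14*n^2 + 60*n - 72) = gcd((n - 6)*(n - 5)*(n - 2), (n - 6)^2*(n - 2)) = n^2 - 8*n + 12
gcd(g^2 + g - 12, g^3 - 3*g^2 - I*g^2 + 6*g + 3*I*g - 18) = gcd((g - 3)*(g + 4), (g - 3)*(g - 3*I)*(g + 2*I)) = g - 3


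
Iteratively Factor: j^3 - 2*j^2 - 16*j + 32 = (j - 2)*(j^2 - 16) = (j - 4)*(j - 2)*(j + 4)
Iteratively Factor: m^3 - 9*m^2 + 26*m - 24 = (m - 2)*(m^2 - 7*m + 12) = (m - 3)*(m - 2)*(m - 4)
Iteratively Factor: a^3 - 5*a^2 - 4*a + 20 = (a - 2)*(a^2 - 3*a - 10) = (a - 2)*(a + 2)*(a - 5)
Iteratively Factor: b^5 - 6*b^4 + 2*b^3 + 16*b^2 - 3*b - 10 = (b - 2)*(b^4 - 4*b^3 - 6*b^2 + 4*b + 5) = (b - 2)*(b - 1)*(b^3 - 3*b^2 - 9*b - 5) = (b - 5)*(b - 2)*(b - 1)*(b^2 + 2*b + 1) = (b - 5)*(b - 2)*(b - 1)*(b + 1)*(b + 1)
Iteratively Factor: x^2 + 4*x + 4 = (x + 2)*(x + 2)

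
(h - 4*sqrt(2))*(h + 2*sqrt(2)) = h^2 - 2*sqrt(2)*h - 16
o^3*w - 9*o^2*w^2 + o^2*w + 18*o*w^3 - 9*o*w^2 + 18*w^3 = (o - 6*w)*(o - 3*w)*(o*w + w)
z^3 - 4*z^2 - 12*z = z*(z - 6)*(z + 2)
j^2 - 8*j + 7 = (j - 7)*(j - 1)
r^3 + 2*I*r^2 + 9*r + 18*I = (r - 3*I)*(r + 2*I)*(r + 3*I)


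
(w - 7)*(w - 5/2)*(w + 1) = w^3 - 17*w^2/2 + 8*w + 35/2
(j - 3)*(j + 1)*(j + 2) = j^3 - 7*j - 6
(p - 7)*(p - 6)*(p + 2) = p^3 - 11*p^2 + 16*p + 84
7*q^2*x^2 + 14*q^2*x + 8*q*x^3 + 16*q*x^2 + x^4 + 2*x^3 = x*(q + x)*(7*q + x)*(x + 2)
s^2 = s^2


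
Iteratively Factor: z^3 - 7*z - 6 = (z + 2)*(z^2 - 2*z - 3) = (z - 3)*(z + 2)*(z + 1)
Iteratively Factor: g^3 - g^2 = (g)*(g^2 - g) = g*(g - 1)*(g)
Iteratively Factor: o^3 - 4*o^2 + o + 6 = (o - 3)*(o^2 - o - 2) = (o - 3)*(o + 1)*(o - 2)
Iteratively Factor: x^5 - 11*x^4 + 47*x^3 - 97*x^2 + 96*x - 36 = (x - 3)*(x^4 - 8*x^3 + 23*x^2 - 28*x + 12) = (x - 3)^2*(x^3 - 5*x^2 + 8*x - 4) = (x - 3)^2*(x - 2)*(x^2 - 3*x + 2) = (x - 3)^2*(x - 2)*(x - 1)*(x - 2)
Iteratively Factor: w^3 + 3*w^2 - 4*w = (w + 4)*(w^2 - w) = (w - 1)*(w + 4)*(w)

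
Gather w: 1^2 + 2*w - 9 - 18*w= -16*w - 8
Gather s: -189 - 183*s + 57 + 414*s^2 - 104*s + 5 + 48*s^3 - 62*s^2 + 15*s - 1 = 48*s^3 + 352*s^2 - 272*s - 128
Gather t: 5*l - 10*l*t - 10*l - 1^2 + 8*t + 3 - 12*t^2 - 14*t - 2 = -5*l - 12*t^2 + t*(-10*l - 6)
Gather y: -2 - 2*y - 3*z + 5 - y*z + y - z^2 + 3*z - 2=y*(-z - 1) - z^2 + 1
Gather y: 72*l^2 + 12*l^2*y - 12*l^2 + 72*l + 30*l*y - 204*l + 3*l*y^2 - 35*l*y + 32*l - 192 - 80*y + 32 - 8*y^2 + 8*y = 60*l^2 - 100*l + y^2*(3*l - 8) + y*(12*l^2 - 5*l - 72) - 160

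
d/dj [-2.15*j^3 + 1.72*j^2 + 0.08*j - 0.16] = -6.45*j^2 + 3.44*j + 0.08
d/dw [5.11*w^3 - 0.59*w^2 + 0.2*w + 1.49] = 15.33*w^2 - 1.18*w + 0.2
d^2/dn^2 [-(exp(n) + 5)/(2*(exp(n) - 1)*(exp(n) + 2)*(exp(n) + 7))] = (-4*exp(6*n) - 69*exp(5*n) - 484*exp(4*n) - 1472*exp(3*n) - 1902*exp(2*n) - 2435*exp(n) - 546)*exp(n)/(2*(exp(9*n) + 24*exp(8*n) + 207*exp(7*n) + 710*exp(6*n) + 363*exp(5*n) - 2508*exp(4*n) - 2647*exp(3*n) + 3654*exp(2*n) + 2940*exp(n) - 2744))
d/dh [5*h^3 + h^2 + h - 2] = 15*h^2 + 2*h + 1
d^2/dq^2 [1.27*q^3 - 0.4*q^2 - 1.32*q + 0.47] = 7.62*q - 0.8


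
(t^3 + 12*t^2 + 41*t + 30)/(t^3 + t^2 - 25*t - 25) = (t + 6)/(t - 5)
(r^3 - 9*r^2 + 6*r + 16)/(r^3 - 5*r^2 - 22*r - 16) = (r - 2)/(r + 2)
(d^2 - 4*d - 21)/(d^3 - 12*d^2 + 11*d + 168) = 1/(d - 8)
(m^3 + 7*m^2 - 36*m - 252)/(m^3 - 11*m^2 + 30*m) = (m^2 + 13*m + 42)/(m*(m - 5))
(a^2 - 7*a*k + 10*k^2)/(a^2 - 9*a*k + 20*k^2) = (a - 2*k)/(a - 4*k)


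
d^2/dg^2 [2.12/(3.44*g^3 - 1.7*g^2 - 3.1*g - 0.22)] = ((7.208 - 43.7568*g)*(-3.44*g^3 + 1.7*g^2 + 3.1*g + 0.22) - 2.12*(-20.64*g^2 + 6.8*g + 6.2)*(-10.32*g^2 + 3.4*g + 3.1))/(-3.44*g^3 + 1.7*g^2 + 3.1*g + 0.22)^3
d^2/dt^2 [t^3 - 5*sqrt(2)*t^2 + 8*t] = 6*t - 10*sqrt(2)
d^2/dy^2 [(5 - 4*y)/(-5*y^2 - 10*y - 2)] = 10*(20*(y + 1)^2*(4*y - 5) - 3*(4*y + 1)*(5*y^2 + 10*y + 2))/(5*y^2 + 10*y + 2)^3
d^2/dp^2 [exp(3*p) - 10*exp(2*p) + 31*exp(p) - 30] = (9*exp(2*p) - 40*exp(p) + 31)*exp(p)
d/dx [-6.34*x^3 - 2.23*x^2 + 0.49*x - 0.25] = -19.02*x^2 - 4.46*x + 0.49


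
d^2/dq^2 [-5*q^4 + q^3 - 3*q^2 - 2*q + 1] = -60*q^2 + 6*q - 6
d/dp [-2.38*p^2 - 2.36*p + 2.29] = -4.76*p - 2.36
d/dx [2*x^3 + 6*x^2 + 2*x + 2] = 6*x^2 + 12*x + 2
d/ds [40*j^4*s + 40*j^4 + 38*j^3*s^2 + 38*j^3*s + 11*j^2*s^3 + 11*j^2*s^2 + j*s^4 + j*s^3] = j*(40*j^3 + 76*j^2*s + 38*j^2 + 33*j*s^2 + 22*j*s + 4*s^3 + 3*s^2)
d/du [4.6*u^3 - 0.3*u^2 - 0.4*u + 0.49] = 13.8*u^2 - 0.6*u - 0.4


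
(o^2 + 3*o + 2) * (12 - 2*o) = -2*o^3 + 6*o^2 + 32*o + 24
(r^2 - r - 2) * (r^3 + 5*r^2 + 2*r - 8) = r^5 + 4*r^4 - 5*r^3 - 20*r^2 + 4*r + 16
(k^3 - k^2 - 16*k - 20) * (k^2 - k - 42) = k^5 - 2*k^4 - 57*k^3 + 38*k^2 + 692*k + 840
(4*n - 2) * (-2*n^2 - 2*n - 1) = -8*n^3 - 4*n^2 + 2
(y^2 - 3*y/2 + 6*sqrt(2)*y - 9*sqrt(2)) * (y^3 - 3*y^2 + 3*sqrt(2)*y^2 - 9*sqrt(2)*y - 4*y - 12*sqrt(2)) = y^5 - 9*y^4/2 + 9*sqrt(2)*y^4 - 81*sqrt(2)*y^3/2 + 73*y^3/2 - 156*y^2 + 9*sqrt(2)*y^2/2 + 18*y + 54*sqrt(2)*y + 216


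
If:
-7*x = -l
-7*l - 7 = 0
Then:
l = -1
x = -1/7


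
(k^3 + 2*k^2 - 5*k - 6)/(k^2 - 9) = (k^2 - k - 2)/(k - 3)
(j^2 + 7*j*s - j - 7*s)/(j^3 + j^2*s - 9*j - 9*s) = (j^2 + 7*j*s - j - 7*s)/(j^3 + j^2*s - 9*j - 9*s)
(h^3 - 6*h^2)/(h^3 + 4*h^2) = (h - 6)/(h + 4)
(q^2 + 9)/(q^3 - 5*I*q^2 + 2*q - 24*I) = (q + 3*I)/(q^2 - 2*I*q + 8)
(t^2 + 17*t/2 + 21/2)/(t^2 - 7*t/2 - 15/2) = (t + 7)/(t - 5)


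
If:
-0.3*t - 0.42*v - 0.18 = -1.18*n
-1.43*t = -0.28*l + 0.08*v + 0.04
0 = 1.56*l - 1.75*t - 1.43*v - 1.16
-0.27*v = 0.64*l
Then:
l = 0.25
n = -0.05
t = 0.06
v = -0.60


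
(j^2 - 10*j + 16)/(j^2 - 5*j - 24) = (j - 2)/(j + 3)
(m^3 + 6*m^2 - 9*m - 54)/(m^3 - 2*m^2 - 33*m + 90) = (m + 3)/(m - 5)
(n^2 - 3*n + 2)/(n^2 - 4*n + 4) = (n - 1)/(n - 2)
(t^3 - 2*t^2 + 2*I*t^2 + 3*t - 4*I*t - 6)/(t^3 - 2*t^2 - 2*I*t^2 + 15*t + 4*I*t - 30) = (t - I)/(t - 5*I)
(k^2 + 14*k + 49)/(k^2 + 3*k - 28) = (k + 7)/(k - 4)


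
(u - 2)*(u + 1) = u^2 - u - 2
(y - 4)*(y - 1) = y^2 - 5*y + 4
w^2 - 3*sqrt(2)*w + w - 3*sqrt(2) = (w + 1)*(w - 3*sqrt(2))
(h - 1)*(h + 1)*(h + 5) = h^3 + 5*h^2 - h - 5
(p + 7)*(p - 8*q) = p^2 - 8*p*q + 7*p - 56*q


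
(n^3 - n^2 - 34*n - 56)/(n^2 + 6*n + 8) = n - 7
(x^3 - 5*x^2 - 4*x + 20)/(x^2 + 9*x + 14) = (x^2 - 7*x + 10)/(x + 7)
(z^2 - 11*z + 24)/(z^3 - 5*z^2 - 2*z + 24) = (z - 8)/(z^2 - 2*z - 8)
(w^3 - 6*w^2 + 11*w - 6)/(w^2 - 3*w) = w - 3 + 2/w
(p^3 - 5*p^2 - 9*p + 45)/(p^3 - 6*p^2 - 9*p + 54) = (p - 5)/(p - 6)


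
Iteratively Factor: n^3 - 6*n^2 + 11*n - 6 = (n - 1)*(n^2 - 5*n + 6) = (n - 2)*(n - 1)*(n - 3)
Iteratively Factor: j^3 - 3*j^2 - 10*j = (j + 2)*(j^2 - 5*j) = j*(j + 2)*(j - 5)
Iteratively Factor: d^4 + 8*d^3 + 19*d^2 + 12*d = (d + 1)*(d^3 + 7*d^2 + 12*d) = (d + 1)*(d + 3)*(d^2 + 4*d) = (d + 1)*(d + 3)*(d + 4)*(d)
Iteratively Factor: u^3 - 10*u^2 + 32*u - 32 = (u - 2)*(u^2 - 8*u + 16) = (u - 4)*(u - 2)*(u - 4)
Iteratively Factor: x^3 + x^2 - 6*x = (x - 2)*(x^2 + 3*x) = x*(x - 2)*(x + 3)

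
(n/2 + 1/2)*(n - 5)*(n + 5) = n^3/2 + n^2/2 - 25*n/2 - 25/2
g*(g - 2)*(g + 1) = g^3 - g^2 - 2*g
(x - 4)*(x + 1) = x^2 - 3*x - 4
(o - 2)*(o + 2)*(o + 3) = o^3 + 3*o^2 - 4*o - 12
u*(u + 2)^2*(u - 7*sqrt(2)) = u^4 - 7*sqrt(2)*u^3 + 4*u^3 - 28*sqrt(2)*u^2 + 4*u^2 - 28*sqrt(2)*u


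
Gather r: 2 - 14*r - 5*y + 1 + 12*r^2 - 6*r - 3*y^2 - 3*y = 12*r^2 - 20*r - 3*y^2 - 8*y + 3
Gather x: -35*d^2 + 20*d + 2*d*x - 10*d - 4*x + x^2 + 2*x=-35*d^2 + 10*d + x^2 + x*(2*d - 2)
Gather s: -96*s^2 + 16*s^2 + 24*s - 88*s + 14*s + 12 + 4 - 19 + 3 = -80*s^2 - 50*s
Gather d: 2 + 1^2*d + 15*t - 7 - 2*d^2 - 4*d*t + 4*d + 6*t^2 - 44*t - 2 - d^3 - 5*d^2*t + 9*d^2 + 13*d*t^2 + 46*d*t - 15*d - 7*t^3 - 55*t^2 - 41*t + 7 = -d^3 + d^2*(7 - 5*t) + d*(13*t^2 + 42*t - 10) - 7*t^3 - 49*t^2 - 70*t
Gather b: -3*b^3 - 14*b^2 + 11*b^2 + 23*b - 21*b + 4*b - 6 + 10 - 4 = -3*b^3 - 3*b^2 + 6*b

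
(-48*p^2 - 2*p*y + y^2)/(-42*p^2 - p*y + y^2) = (-8*p + y)/(-7*p + y)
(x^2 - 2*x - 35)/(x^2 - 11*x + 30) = (x^2 - 2*x - 35)/(x^2 - 11*x + 30)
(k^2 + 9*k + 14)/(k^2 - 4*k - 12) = (k + 7)/(k - 6)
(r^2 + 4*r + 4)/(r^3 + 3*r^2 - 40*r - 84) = (r + 2)/(r^2 + r - 42)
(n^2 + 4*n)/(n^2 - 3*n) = (n + 4)/(n - 3)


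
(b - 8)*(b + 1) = b^2 - 7*b - 8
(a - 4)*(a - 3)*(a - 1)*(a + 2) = a^4 - 6*a^3 + 3*a^2 + 26*a - 24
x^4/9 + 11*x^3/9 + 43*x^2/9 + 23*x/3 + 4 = (x/3 + 1)^2*(x + 1)*(x + 4)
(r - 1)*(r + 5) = r^2 + 4*r - 5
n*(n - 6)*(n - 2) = n^3 - 8*n^2 + 12*n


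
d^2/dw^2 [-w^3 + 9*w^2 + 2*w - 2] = 18 - 6*w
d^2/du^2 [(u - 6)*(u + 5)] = 2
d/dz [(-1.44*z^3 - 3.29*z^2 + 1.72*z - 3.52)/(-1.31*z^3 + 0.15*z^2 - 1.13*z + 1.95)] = (-4.5259*z^4 + 7.7608*z^3 - 18.7979*z^2 - 11.775*z - 0.6236)/(1.7161*z^6 - 0.393*z^5 + 2.9831*z^4 - 5.448*z^3 + 1.8619*z^2 - 4.407*z + 3.8025)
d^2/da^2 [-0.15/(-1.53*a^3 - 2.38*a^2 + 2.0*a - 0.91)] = (-(1.377*a + 0.714)*(1.53*a^3 + 2.38*a^2 - 2.0*a + 0.91) + 0.15*(4.59*a^2 + 4.76*a - 2.0)*(9.18*a^2 + 9.52*a - 4.0))/(1.53*a^3 + 2.38*a^2 - 2.0*a + 0.91)^3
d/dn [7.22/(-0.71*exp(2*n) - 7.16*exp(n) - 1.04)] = (10.2524*exp(n) + 51.6952)*exp(n)/(0.71*exp(2*n) + 7.16*exp(n) + 1.04)^2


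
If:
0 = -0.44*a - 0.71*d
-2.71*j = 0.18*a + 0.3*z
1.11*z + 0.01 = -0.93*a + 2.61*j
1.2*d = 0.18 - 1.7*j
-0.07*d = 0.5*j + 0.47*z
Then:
No Solution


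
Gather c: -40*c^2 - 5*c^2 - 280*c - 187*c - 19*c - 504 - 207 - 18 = -45*c^2 - 486*c - 729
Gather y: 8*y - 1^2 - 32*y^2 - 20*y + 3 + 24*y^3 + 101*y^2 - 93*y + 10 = 24*y^3 + 69*y^2 - 105*y + 12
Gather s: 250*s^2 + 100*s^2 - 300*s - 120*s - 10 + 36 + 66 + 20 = 350*s^2 - 420*s + 112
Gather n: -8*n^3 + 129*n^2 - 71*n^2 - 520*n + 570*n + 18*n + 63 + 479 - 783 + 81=-8*n^3 + 58*n^2 + 68*n - 160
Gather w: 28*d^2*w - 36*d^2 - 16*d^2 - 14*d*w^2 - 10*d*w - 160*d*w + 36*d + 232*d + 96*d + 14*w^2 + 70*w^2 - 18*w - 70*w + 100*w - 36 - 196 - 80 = -52*d^2 + 364*d + w^2*(84 - 14*d) + w*(28*d^2 - 170*d + 12) - 312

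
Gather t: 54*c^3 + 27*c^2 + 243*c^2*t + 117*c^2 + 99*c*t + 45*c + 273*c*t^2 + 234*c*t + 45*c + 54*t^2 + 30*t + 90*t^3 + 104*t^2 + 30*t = 54*c^3 + 144*c^2 + 90*c + 90*t^3 + t^2*(273*c + 158) + t*(243*c^2 + 333*c + 60)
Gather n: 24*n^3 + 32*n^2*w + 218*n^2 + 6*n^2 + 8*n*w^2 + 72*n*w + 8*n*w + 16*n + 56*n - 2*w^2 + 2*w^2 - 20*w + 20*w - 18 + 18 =24*n^3 + n^2*(32*w + 224) + n*(8*w^2 + 80*w + 72)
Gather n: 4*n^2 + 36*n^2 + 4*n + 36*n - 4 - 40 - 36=40*n^2 + 40*n - 80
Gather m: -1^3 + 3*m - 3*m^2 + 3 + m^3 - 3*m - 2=m^3 - 3*m^2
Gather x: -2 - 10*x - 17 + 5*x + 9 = -5*x - 10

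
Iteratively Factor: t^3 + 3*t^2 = (t)*(t^2 + 3*t) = t^2*(t + 3)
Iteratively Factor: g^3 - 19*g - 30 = (g + 2)*(g^2 - 2*g - 15) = (g + 2)*(g + 3)*(g - 5)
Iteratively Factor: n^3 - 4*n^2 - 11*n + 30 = (n + 3)*(n^2 - 7*n + 10) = (n - 2)*(n + 3)*(n - 5)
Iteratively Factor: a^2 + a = (a + 1)*(a)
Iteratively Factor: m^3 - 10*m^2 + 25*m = (m - 5)*(m^2 - 5*m) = (m - 5)^2*(m)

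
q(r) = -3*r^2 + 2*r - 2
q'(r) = 2 - 6*r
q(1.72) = -7.44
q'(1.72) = -8.32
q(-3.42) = -43.93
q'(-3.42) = 22.52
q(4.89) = -63.96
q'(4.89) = -27.34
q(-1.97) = -17.58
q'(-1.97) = 13.82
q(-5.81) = -114.89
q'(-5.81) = 36.86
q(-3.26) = -40.40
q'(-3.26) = 21.56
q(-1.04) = -7.32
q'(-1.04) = 8.24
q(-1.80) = -15.32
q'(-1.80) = 12.80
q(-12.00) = -458.00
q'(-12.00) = 74.00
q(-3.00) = -35.00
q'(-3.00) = 20.00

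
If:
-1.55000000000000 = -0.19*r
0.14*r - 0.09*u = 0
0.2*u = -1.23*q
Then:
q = -2.06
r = 8.16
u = 12.69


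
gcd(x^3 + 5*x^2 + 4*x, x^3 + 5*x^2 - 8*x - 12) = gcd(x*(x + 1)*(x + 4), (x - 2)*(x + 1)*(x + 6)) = x + 1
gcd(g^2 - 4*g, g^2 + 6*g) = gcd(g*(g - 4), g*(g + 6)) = g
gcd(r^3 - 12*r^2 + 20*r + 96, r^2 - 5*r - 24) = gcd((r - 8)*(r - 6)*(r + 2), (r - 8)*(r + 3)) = r - 8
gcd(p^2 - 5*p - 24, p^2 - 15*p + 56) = p - 8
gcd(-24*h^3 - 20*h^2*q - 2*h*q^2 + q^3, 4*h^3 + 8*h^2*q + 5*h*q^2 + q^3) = 4*h^2 + 4*h*q + q^2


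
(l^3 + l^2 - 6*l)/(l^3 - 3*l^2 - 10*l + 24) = l/(l - 4)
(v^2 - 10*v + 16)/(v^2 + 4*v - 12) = (v - 8)/(v + 6)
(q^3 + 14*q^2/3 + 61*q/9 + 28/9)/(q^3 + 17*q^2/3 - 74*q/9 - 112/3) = (3*q^2 + 7*q + 4)/(3*q^2 + 10*q - 48)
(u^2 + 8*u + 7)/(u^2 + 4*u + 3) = (u + 7)/(u + 3)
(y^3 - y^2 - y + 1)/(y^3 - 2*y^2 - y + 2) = (y - 1)/(y - 2)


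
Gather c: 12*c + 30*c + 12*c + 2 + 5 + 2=54*c + 9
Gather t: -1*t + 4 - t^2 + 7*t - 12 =-t^2 + 6*t - 8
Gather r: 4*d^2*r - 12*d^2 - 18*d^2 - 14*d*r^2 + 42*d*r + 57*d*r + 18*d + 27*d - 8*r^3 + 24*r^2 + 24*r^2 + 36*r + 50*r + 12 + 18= -30*d^2 + 45*d - 8*r^3 + r^2*(48 - 14*d) + r*(4*d^2 + 99*d + 86) + 30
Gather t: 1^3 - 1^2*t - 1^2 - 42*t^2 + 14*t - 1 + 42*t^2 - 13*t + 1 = 0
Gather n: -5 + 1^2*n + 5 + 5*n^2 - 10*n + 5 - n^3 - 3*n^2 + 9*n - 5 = -n^3 + 2*n^2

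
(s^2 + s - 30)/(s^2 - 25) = (s + 6)/(s + 5)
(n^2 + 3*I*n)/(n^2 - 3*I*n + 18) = n/(n - 6*I)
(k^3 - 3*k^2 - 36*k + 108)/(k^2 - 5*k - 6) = (k^2 + 3*k - 18)/(k + 1)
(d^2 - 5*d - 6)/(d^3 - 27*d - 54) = (d + 1)/(d^2 + 6*d + 9)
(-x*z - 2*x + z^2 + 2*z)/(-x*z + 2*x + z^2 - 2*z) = (z + 2)/(z - 2)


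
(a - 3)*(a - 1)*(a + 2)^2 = a^4 - 9*a^2 - 4*a + 12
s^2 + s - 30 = (s - 5)*(s + 6)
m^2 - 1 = (m - 1)*(m + 1)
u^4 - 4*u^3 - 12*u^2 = u^2*(u - 6)*(u + 2)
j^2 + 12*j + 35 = (j + 5)*(j + 7)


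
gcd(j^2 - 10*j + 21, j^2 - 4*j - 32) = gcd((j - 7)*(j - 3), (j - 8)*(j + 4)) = 1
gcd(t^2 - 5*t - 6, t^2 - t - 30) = t - 6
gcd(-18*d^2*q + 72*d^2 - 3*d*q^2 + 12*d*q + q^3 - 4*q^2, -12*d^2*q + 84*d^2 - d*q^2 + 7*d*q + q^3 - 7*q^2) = 3*d + q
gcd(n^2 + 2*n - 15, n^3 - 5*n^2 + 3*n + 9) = n - 3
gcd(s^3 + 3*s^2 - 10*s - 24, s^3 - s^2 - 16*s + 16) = s + 4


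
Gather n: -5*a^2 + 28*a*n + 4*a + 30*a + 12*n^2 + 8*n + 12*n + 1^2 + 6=-5*a^2 + 34*a + 12*n^2 + n*(28*a + 20) + 7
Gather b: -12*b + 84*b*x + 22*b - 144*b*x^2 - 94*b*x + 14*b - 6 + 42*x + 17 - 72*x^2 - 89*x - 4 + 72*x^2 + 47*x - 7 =b*(-144*x^2 - 10*x + 24)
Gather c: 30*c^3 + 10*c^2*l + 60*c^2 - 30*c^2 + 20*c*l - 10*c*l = 30*c^3 + c^2*(10*l + 30) + 10*c*l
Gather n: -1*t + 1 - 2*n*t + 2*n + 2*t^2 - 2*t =n*(2 - 2*t) + 2*t^2 - 3*t + 1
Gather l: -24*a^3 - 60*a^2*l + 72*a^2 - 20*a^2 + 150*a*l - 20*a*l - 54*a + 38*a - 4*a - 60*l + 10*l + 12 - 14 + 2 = -24*a^3 + 52*a^2 - 20*a + l*(-60*a^2 + 130*a - 50)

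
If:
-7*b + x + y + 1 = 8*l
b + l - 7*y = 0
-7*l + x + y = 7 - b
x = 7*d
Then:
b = 8/7 - y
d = 8*y - 15/49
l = 8*y - 8/7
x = 56*y - 15/7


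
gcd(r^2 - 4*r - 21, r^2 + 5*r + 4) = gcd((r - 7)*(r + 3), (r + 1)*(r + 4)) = 1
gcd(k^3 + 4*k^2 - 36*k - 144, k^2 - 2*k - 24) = k^2 - 2*k - 24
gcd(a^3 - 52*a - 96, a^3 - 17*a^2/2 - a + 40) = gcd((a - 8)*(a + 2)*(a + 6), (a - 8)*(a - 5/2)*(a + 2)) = a^2 - 6*a - 16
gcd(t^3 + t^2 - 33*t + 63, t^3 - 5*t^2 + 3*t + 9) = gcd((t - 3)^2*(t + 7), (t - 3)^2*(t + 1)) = t^2 - 6*t + 9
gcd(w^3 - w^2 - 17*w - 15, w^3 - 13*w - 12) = w^2 + 4*w + 3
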